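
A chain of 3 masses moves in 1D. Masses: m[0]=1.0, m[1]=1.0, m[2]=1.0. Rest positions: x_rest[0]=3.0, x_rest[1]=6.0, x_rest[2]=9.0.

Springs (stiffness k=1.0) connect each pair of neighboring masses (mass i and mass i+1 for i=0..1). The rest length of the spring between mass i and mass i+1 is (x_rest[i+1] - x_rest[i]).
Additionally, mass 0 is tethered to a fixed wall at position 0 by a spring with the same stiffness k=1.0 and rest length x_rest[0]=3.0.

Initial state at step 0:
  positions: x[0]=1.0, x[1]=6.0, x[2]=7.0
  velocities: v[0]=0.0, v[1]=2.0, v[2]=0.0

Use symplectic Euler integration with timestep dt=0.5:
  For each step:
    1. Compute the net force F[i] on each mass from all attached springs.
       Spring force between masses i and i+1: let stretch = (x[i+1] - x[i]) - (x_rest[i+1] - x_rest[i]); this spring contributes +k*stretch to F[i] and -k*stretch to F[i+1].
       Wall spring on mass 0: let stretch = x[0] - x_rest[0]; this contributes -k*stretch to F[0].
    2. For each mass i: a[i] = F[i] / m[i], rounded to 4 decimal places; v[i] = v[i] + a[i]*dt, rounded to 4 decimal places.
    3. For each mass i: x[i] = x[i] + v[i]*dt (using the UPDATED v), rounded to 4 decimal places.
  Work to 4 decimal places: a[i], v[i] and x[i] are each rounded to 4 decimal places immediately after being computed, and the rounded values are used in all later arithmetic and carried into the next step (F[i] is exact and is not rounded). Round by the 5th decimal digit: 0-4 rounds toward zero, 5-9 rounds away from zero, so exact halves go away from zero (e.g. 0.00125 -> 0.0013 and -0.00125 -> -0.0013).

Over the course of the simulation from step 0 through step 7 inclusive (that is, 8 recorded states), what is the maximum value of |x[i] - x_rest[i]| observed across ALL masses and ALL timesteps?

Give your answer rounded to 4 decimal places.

Answer: 2.8362

Derivation:
Step 0: x=[1.0000 6.0000 7.0000] v=[0.0000 2.0000 0.0000]
Step 1: x=[2.0000 6.0000 7.5000] v=[2.0000 0.0000 1.0000]
Step 2: x=[3.5000 5.3750 8.3750] v=[3.0000 -1.2500 1.7500]
Step 3: x=[4.5938 5.0313 9.2500] v=[2.1875 -0.6875 1.7500]
Step 4: x=[4.6485 5.6329 9.8204] v=[0.1094 1.2031 1.1407]
Step 5: x=[3.7872 7.0353 10.0939] v=[-1.7227 2.8047 0.5470]
Step 6: x=[2.7911 8.3903 10.3528] v=[-1.9923 2.7100 0.5177]
Step 7: x=[2.4970 8.8362 10.8711] v=[-0.5883 0.8917 1.0365]
Max displacement = 2.8362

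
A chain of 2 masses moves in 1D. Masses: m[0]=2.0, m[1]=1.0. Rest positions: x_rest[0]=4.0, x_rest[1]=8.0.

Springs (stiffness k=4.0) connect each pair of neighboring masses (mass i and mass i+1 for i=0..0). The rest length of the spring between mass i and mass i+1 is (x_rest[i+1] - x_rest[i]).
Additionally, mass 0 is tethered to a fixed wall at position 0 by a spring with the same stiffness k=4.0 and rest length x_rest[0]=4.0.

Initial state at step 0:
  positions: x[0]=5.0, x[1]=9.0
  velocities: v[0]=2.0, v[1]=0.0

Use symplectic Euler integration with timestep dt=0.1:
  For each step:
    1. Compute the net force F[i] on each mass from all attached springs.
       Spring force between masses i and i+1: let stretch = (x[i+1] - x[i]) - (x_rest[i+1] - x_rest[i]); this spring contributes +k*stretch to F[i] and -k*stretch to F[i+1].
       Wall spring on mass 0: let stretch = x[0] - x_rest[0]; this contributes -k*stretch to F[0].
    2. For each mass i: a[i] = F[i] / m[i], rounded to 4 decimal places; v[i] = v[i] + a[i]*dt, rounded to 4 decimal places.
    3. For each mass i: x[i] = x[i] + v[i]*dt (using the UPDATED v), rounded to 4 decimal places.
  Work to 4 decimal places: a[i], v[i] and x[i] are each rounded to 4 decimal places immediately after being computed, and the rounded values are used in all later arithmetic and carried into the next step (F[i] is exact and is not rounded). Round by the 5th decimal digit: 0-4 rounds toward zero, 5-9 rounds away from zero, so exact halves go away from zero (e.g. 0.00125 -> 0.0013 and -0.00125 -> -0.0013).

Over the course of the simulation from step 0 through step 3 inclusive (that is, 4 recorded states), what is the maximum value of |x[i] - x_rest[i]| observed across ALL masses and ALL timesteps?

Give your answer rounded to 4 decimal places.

Step 0: x=[5.0000 9.0000] v=[2.0000 0.0000]
Step 1: x=[5.1800 9.0000] v=[1.8000 0.0000]
Step 2: x=[5.3328 9.0072] v=[1.5280 0.0720]
Step 3: x=[5.4524 9.0274] v=[1.1963 0.2022]
Max displacement = 1.4524

Answer: 1.4524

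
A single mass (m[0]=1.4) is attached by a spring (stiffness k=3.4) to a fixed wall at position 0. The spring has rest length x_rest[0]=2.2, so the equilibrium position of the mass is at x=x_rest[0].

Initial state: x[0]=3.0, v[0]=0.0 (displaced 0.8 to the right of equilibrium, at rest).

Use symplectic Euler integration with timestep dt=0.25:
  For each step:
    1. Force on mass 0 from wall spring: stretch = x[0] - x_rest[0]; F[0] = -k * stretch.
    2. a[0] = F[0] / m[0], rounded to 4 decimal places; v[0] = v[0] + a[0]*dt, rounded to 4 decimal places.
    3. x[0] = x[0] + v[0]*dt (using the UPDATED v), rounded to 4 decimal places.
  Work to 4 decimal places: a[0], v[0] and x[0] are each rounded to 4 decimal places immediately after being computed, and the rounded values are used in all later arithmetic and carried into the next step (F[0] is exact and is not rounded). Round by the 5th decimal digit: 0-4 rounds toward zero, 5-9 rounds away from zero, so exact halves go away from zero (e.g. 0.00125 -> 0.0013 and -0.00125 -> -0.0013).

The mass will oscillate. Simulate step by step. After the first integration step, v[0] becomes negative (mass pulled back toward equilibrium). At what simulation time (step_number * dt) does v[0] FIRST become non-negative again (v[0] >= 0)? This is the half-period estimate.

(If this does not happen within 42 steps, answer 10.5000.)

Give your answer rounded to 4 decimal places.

Step 0: x=[3.0000] v=[0.0000]
Step 1: x=[2.8786] v=[-0.4857]
Step 2: x=[2.6542] v=[-0.8977]
Step 3: x=[2.3608] v=[-1.1735]
Step 4: x=[2.0430] v=[-1.2711]
Step 5: x=[1.7491] v=[-1.1758]
Step 6: x=[1.5236] v=[-0.9021]
Step 7: x=[1.4008] v=[-0.4914]
Step 8: x=[1.3993] v=[-0.0062]
Step 9: x=[1.5193] v=[0.4800]
First v>=0 after going negative at step 9, time=2.2500

Answer: 2.2500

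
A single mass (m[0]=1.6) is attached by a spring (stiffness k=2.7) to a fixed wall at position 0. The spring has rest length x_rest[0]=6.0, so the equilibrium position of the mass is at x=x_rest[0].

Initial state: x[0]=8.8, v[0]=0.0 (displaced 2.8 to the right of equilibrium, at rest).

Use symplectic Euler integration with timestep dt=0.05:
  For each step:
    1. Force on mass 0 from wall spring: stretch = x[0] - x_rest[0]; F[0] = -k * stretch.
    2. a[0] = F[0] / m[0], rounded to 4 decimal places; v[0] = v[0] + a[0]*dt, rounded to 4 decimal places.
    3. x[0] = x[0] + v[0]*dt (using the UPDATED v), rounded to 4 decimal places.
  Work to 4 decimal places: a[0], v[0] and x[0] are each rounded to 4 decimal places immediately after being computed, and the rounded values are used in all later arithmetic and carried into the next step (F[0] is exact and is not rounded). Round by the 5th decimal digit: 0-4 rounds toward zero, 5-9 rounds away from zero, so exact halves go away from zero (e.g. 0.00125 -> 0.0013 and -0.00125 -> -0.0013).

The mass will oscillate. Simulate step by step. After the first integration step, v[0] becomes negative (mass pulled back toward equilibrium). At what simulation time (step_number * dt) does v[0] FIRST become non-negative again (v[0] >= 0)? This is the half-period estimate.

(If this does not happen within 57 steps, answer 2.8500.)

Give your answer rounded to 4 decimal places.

Step 0: x=[8.8000] v=[0.0000]
Step 1: x=[8.7882] v=[-0.2363]
Step 2: x=[8.7646] v=[-0.4716]
Step 3: x=[8.7294] v=[-0.7049]
Step 4: x=[8.6826] v=[-0.9352]
Step 5: x=[8.6245] v=[-1.1615]
Step 6: x=[8.5554] v=[-1.3829]
Step 7: x=[8.4755] v=[-1.5985]
Step 8: x=[8.3851] v=[-1.8074]
Step 9: x=[8.2847] v=[-2.0086]
Step 10: x=[8.1746] v=[-2.2014]
Step 11: x=[8.0554] v=[-2.3849]
Step 12: x=[7.9275] v=[-2.5583]
Step 13: x=[7.7915] v=[-2.7209]
Step 14: x=[7.6479] v=[-2.8721]
Step 15: x=[7.4973] v=[-3.0111]
Step 16: x=[7.3404] v=[-3.1374]
Step 17: x=[7.1779] v=[-3.2505]
Step 18: x=[7.0104] v=[-3.3499]
Step 19: x=[6.8386] v=[-3.4352]
Step 20: x=[6.6633] v=[-3.5060]
Step 21: x=[6.4852] v=[-3.5620]
Step 22: x=[6.3051] v=[-3.6029]
Step 23: x=[6.1237] v=[-3.6286]
Step 24: x=[5.9418] v=[-3.6390]
Step 25: x=[5.7601] v=[-3.6341]
Step 26: x=[5.5794] v=[-3.6139]
Step 27: x=[5.4005] v=[-3.5784]
Step 28: x=[5.2241] v=[-3.5278]
Step 29: x=[5.0510] v=[-3.4623]
Step 30: x=[4.8819] v=[-3.3822]
Step 31: x=[4.7175] v=[-3.2879]
Step 32: x=[4.5585] v=[-3.1797]
Step 33: x=[4.4056] v=[-3.0581]
Step 34: x=[4.2594] v=[-2.9236]
Step 35: x=[4.1206] v=[-2.7767]
Step 36: x=[3.9897] v=[-2.6181]
Step 37: x=[3.8673] v=[-2.4485]
Step 38: x=[3.7539] v=[-2.2686]
Step 39: x=[3.6499] v=[-2.0791]
Step 40: x=[3.5559] v=[-1.8808]
Step 41: x=[3.4722] v=[-1.6746]
Step 42: x=[3.3991] v=[-1.4613]
Step 43: x=[3.3370] v=[-1.2419]
Step 44: x=[3.2861] v=[-1.0172]
Step 45: x=[3.2467] v=[-0.7882]
Step 46: x=[3.2189] v=[-0.5559]
Step 47: x=[3.2028] v=[-0.3212]
Step 48: x=[3.1985] v=[-0.0852]
Step 49: x=[3.2061] v=[0.1512]
First v>=0 after going negative at step 49, time=2.4500

Answer: 2.4500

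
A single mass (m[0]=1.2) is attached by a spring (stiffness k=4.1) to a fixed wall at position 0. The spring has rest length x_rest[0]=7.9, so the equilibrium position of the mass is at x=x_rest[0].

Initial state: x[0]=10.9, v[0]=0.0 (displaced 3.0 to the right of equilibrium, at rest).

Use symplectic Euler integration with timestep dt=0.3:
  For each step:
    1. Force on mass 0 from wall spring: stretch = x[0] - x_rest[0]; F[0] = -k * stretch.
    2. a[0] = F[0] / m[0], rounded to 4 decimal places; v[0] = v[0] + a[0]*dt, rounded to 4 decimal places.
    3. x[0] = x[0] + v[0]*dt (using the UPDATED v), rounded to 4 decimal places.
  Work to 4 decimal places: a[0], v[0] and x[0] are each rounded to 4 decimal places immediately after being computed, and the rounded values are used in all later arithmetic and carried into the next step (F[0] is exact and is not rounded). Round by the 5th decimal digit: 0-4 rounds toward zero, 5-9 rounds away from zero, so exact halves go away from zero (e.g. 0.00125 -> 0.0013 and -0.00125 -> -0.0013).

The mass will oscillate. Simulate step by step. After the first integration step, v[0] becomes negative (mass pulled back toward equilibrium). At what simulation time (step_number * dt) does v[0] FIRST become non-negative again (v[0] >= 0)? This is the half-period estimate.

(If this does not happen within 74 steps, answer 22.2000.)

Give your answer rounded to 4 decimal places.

Step 0: x=[10.9000] v=[0.0000]
Step 1: x=[9.9775] v=[-3.0750]
Step 2: x=[8.4162] v=[-5.2044]
Step 3: x=[6.6962] v=[-5.7335]
Step 4: x=[5.3463] v=[-4.4996]
Step 5: x=[4.7817] v=[-1.8821]
Step 6: x=[5.1760] v=[1.3142]
First v>=0 after going negative at step 6, time=1.8000

Answer: 1.8000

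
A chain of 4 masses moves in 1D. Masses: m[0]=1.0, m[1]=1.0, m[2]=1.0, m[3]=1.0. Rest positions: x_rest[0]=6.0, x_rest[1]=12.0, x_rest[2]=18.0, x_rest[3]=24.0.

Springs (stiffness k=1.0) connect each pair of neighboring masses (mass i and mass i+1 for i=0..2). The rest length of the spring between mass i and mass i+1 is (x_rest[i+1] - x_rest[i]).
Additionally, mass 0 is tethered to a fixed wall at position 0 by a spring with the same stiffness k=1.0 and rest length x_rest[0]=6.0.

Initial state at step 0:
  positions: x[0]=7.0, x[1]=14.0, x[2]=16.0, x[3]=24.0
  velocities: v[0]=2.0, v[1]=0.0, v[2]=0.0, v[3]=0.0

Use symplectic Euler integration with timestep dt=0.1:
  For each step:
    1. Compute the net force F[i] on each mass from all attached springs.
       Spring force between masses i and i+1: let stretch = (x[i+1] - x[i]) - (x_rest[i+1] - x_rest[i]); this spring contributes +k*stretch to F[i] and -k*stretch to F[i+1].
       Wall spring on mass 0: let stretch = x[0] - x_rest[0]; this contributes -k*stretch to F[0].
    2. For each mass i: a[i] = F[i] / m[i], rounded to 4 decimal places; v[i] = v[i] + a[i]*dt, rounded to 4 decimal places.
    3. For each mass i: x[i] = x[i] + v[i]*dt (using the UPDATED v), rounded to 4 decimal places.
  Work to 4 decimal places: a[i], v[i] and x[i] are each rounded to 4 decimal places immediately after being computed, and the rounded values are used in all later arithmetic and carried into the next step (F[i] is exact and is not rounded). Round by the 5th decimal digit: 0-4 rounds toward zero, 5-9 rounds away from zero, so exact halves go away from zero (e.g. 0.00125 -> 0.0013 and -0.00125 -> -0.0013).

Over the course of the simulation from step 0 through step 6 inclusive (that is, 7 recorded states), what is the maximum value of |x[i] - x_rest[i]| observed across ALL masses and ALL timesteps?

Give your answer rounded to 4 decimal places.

Step 0: x=[7.0000 14.0000 16.0000 24.0000] v=[2.0000 0.0000 0.0000 0.0000]
Step 1: x=[7.2000 13.9500 16.0600 23.9800] v=[2.0000 -0.5000 0.6000 -0.2000]
Step 2: x=[7.3955 13.8536 16.1781 23.9408] v=[1.9550 -0.9640 1.1810 -0.3920]
Step 3: x=[7.5816 13.7159 16.3506 23.8840] v=[1.8613 -1.3774 1.7248 -0.5683]
Step 4: x=[7.7533 13.5432 16.5721 23.8118] v=[1.7166 -1.7274 2.2147 -0.7216]
Step 5: x=[7.9053 13.3429 16.8357 23.7272] v=[1.5203 -2.0035 2.6358 -0.8456]
Step 6: x=[8.0327 13.1231 17.1333 23.6337] v=[1.2735 -2.1980 2.9757 -0.9348]
Max displacement = 2.0327

Answer: 2.0327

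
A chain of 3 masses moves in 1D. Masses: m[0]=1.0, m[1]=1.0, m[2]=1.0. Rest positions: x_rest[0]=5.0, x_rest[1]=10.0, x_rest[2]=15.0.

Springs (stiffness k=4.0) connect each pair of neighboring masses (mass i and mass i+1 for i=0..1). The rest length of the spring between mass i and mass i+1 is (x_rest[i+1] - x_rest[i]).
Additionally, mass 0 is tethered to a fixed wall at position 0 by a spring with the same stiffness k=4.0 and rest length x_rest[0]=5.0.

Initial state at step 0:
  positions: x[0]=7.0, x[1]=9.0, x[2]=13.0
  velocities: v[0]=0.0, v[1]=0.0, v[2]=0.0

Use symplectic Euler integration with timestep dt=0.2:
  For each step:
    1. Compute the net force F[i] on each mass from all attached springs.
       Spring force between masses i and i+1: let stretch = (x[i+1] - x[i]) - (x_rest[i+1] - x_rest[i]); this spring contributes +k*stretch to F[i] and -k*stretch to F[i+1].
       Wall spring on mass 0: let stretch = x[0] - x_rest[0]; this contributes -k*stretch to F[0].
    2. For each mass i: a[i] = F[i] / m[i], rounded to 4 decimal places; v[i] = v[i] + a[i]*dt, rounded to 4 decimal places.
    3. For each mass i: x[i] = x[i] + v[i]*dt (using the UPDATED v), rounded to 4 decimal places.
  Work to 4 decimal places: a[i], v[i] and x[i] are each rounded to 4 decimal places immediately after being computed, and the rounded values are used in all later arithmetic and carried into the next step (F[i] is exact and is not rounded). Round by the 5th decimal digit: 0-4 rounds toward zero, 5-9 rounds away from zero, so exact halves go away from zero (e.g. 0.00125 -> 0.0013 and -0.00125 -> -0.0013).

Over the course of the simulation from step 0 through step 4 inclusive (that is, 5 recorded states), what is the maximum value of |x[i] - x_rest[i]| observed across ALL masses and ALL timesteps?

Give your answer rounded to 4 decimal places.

Answer: 2.2486

Derivation:
Step 0: x=[7.0000 9.0000 13.0000] v=[0.0000 0.0000 0.0000]
Step 1: x=[6.2000 9.3200 13.1600] v=[-4.0000 1.6000 0.8000]
Step 2: x=[4.9072 9.7552 13.5056] v=[-6.4640 2.1760 1.7280]
Step 3: x=[3.6049 10.0148 14.0511] v=[-6.5114 1.2979 2.7277]
Step 4: x=[2.7514 9.8946 14.7508] v=[-4.2674 -0.6010 3.4987]
Max displacement = 2.2486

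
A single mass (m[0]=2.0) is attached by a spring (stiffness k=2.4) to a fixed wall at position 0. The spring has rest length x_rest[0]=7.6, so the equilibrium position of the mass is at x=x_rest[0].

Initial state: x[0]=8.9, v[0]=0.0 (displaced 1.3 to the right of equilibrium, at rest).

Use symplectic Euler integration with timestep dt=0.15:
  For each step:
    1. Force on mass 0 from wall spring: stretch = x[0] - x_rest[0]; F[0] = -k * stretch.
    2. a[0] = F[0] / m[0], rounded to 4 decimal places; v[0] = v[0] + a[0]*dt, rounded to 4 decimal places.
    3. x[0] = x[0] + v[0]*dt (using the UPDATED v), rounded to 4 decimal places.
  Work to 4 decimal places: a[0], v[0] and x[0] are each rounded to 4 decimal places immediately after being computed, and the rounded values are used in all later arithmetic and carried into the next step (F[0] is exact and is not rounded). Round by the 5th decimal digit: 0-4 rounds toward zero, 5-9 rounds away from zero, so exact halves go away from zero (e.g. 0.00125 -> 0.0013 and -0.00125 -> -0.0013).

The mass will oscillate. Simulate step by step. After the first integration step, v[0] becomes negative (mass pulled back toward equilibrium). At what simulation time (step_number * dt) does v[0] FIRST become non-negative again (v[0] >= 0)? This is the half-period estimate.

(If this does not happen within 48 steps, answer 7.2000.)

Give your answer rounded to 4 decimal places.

Answer: 3.0000

Derivation:
Step 0: x=[8.9000] v=[0.0000]
Step 1: x=[8.8649] v=[-0.2340]
Step 2: x=[8.7956] v=[-0.4617]
Step 3: x=[8.6941] v=[-0.6769]
Step 4: x=[8.5630] v=[-0.8738]
Step 5: x=[8.4059] v=[-1.0471]
Step 6: x=[8.2271] v=[-1.1922]
Step 7: x=[8.0313] v=[-1.3051]
Step 8: x=[7.8239] v=[-1.3827]
Step 9: x=[7.6105] v=[-1.4230]
Step 10: x=[7.3968] v=[-1.4249]
Step 11: x=[7.1886] v=[-1.3883]
Step 12: x=[6.9915] v=[-1.3142]
Step 13: x=[6.8108] v=[-1.2047]
Step 14: x=[6.6514] v=[-1.0627]
Step 15: x=[6.5176] v=[-0.8920]
Step 16: x=[6.4130] v=[-0.6972]
Step 17: x=[6.3405] v=[-0.4835]
Step 18: x=[6.3020] v=[-0.2568]
Step 19: x=[6.2985] v=[-0.0232]
Step 20: x=[6.3302] v=[0.2111]
First v>=0 after going negative at step 20, time=3.0000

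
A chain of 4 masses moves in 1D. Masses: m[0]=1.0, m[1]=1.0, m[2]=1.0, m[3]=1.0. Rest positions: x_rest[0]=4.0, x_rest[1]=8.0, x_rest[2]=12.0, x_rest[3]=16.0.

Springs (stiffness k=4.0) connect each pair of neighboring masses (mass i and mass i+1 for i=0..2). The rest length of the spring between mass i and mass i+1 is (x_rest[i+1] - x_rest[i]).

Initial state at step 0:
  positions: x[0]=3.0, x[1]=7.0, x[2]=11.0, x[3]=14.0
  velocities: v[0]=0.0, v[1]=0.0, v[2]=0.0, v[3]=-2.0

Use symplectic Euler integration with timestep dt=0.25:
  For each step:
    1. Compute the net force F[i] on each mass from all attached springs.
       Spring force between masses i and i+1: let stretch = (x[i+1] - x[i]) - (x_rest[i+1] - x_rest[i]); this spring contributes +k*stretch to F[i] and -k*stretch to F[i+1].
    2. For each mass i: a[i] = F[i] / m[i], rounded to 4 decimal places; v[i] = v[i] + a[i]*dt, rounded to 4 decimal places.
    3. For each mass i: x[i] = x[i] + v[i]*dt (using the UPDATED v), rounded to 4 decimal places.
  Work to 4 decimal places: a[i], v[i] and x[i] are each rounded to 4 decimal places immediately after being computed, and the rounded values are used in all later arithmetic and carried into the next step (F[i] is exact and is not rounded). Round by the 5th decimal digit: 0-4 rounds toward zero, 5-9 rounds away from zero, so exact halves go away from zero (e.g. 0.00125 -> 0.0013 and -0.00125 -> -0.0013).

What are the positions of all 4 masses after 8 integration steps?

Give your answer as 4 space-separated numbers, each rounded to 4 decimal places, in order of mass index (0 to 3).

Step 0: x=[3.0000 7.0000 11.0000 14.0000] v=[0.0000 0.0000 0.0000 -2.0000]
Step 1: x=[3.0000 7.0000 10.7500 13.7500] v=[0.0000 0.0000 -1.0000 -1.0000]
Step 2: x=[3.0000 6.9375 10.3125 13.7500] v=[0.0000 -0.2500 -1.7500 0.0000]
Step 3: x=[2.9844 6.7344 9.8906 13.8906] v=[-0.0625 -0.8125 -1.6875 0.5625]
Step 4: x=[2.9063 6.3828 9.6797 14.0312] v=[-0.3125 -1.4063 -0.8437 0.5625]
Step 5: x=[2.6973 5.9863 9.7324 14.0840] v=[-0.8360 -1.5859 0.2109 0.2110]
Step 6: x=[2.3106 5.7041 9.9365 14.0489] v=[-1.5470 -1.1288 0.8164 -0.1406]
Step 7: x=[1.7722 5.6316 10.1106 13.9857] v=[-2.1535 -0.2899 0.6964 -0.2530]
Step 8: x=[1.1987 5.7140 10.1337 13.9537] v=[-2.2941 0.3297 0.0925 -0.1281]

Answer: 1.1987 5.7140 10.1337 13.9537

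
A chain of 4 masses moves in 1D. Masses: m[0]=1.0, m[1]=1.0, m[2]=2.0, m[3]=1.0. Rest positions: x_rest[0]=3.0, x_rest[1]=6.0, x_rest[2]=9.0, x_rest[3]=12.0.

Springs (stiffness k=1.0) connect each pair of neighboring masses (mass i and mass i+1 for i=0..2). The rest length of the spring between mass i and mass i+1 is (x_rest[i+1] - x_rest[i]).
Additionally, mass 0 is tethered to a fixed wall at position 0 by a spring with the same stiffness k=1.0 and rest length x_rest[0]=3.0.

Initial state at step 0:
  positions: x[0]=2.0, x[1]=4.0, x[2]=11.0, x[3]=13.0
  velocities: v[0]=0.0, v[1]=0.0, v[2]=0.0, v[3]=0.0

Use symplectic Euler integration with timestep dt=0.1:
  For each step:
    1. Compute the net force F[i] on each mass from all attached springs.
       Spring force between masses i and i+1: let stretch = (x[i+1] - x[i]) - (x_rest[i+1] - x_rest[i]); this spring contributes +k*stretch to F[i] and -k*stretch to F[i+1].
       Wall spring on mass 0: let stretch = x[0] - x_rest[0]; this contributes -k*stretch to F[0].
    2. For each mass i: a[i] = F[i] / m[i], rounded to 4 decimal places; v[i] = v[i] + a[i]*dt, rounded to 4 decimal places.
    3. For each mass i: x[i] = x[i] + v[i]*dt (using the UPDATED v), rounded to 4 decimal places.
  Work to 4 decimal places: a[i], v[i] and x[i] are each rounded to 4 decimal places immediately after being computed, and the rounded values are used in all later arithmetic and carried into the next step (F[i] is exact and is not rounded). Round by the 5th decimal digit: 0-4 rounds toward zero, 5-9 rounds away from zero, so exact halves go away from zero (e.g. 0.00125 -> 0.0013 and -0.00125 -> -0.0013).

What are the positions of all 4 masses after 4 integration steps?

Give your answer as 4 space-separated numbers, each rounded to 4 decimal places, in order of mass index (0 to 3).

Step 0: x=[2.0000 4.0000 11.0000 13.0000] v=[0.0000 0.0000 0.0000 0.0000]
Step 1: x=[2.0000 4.0500 10.9750 13.0100] v=[0.0000 0.5000 -0.2500 0.1000]
Step 2: x=[2.0005 4.1488 10.9256 13.0297] v=[0.0050 0.9875 -0.4945 0.1965]
Step 3: x=[2.0025 4.2938 10.8528 13.0583] v=[0.0198 1.4504 -0.7281 0.2861]
Step 4: x=[2.0074 4.4815 10.7582 13.0949] v=[0.0487 1.8772 -0.9458 0.3656]

Answer: 2.0074 4.4815 10.7582 13.0949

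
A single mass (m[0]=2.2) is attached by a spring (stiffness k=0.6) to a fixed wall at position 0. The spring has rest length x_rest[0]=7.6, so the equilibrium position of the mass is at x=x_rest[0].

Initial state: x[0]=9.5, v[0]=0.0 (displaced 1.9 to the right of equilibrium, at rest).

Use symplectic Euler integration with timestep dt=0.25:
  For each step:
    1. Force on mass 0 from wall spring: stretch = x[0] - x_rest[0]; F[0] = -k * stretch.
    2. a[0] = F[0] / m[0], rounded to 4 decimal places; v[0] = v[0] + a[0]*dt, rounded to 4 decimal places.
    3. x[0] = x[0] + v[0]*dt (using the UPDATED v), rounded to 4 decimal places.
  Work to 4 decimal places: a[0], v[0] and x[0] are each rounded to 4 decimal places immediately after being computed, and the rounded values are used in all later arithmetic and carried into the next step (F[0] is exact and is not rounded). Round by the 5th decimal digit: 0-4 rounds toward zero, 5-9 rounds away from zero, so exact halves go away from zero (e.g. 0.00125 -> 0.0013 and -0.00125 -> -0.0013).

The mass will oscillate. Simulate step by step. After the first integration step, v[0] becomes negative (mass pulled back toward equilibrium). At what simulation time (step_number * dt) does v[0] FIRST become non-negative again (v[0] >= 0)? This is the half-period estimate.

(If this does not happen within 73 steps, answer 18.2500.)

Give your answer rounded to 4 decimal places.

Step 0: x=[9.5000] v=[0.0000]
Step 1: x=[9.4676] v=[-0.1296]
Step 2: x=[9.4034] v=[-0.2569]
Step 3: x=[9.3084] v=[-0.3799]
Step 4: x=[9.1843] v=[-0.4964]
Step 5: x=[9.0332] v=[-0.6044]
Step 6: x=[8.8577] v=[-0.7021]
Step 7: x=[8.6607] v=[-0.7879]
Step 8: x=[8.4457] v=[-0.8602]
Step 9: x=[8.2162] v=[-0.9179]
Step 10: x=[7.9762] v=[-0.9599]
Step 11: x=[7.7298] v=[-0.9856]
Step 12: x=[7.4812] v=[-0.9945]
Step 13: x=[7.2346] v=[-0.9864]
Step 14: x=[6.9942] v=[-0.9615]
Step 15: x=[6.7642] v=[-0.9202]
Step 16: x=[6.5484] v=[-0.8632]
Step 17: x=[6.3505] v=[-0.7915]
Step 18: x=[6.1739] v=[-0.7063]
Step 19: x=[6.0216] v=[-0.6091]
Step 20: x=[5.8962] v=[-0.5015]
Step 21: x=[5.7999] v=[-0.3853]
Step 22: x=[5.7343] v=[-0.2626]
Step 23: x=[5.7005] v=[-0.1354]
Step 24: x=[5.6990] v=[-0.0059]
Step 25: x=[5.7299] v=[0.1237]
First v>=0 after going negative at step 25, time=6.2500

Answer: 6.2500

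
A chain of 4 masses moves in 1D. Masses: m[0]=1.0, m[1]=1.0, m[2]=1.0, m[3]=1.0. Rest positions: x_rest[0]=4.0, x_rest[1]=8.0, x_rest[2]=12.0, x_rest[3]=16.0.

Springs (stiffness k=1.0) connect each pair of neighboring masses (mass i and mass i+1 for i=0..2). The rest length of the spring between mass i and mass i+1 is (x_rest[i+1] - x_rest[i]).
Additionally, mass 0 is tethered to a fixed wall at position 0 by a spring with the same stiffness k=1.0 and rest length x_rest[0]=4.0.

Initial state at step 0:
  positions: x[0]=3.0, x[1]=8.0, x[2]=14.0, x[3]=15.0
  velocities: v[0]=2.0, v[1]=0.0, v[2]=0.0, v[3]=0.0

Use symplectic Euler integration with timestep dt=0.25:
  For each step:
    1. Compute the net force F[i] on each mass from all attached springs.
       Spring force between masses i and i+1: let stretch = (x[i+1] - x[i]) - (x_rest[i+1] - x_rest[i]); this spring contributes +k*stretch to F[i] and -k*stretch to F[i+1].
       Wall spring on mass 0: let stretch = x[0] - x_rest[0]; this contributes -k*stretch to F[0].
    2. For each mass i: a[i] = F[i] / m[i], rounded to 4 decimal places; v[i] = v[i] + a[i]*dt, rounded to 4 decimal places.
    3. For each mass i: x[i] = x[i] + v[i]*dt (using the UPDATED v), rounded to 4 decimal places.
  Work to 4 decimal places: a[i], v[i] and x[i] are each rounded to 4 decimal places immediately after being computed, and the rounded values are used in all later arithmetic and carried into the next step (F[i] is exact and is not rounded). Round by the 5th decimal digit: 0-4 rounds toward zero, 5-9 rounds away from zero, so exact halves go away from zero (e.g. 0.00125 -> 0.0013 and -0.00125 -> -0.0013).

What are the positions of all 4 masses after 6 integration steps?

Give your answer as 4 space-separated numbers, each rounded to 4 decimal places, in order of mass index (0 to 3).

Step 0: x=[3.0000 8.0000 14.0000 15.0000] v=[2.0000 0.0000 0.0000 0.0000]
Step 1: x=[3.6250 8.0625 13.6875 15.1875] v=[2.5000 0.2500 -1.2500 0.7500]
Step 2: x=[4.3008 8.1992 13.1172 15.5313] v=[2.7031 0.5469 -2.2813 1.3750]
Step 3: x=[4.9514 8.3997 12.3904 15.9742] v=[2.6025 0.8018 -2.9073 1.7715]
Step 4: x=[5.5081 8.6341 11.6382 16.4431] v=[2.2267 0.9374 -3.0090 1.8756]
Step 5: x=[5.9159 8.8608 10.9985 16.8617] v=[1.6312 0.9069 -2.5588 1.6744]
Step 6: x=[6.1380 9.0371 10.5917 17.1639] v=[0.8885 0.7051 -1.6274 1.2086]

Answer: 6.1380 9.0371 10.5917 17.1639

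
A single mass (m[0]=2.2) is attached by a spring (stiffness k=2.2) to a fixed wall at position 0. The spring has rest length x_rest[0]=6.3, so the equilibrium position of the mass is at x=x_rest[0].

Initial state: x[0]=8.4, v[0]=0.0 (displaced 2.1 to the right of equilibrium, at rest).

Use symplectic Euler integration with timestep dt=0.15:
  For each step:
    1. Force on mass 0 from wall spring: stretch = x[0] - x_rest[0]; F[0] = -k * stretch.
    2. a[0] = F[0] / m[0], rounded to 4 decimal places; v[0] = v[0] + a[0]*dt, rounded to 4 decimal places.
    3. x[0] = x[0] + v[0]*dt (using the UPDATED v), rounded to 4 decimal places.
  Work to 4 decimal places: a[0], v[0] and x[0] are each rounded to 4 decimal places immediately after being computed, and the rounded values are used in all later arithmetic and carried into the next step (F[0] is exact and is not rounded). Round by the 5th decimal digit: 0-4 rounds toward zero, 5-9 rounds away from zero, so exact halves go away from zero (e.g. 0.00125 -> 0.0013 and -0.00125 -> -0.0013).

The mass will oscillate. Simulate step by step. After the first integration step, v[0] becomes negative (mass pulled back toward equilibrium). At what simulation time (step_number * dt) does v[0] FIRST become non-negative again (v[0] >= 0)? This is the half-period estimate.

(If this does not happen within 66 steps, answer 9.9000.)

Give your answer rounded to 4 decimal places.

Step 0: x=[8.4000] v=[0.0000]
Step 1: x=[8.3528] v=[-0.3150]
Step 2: x=[8.2594] v=[-0.6229]
Step 3: x=[8.1219] v=[-0.9168]
Step 4: x=[7.9434] v=[-1.1901]
Step 5: x=[7.7279] v=[-1.4366]
Step 6: x=[7.4803] v=[-1.6508]
Step 7: x=[7.2061] v=[-1.8278]
Step 8: x=[6.9115] v=[-1.9637]
Step 9: x=[6.6032] v=[-2.0554]
Step 10: x=[6.2881] v=[-2.1009]
Step 11: x=[5.9732] v=[-2.0991]
Step 12: x=[5.6657] v=[-2.0501]
Step 13: x=[5.3725] v=[-1.9550]
Step 14: x=[5.1001] v=[-1.8159]
Step 15: x=[4.8547] v=[-1.6359]
Step 16: x=[4.6418] v=[-1.4191]
Step 17: x=[4.4662] v=[-1.1704]
Step 18: x=[4.3319] v=[-0.8953]
Step 19: x=[4.2419] v=[-0.6001]
Step 20: x=[4.1982] v=[-0.2914]
Step 21: x=[4.2018] v=[0.0239]
First v>=0 after going negative at step 21, time=3.1500

Answer: 3.1500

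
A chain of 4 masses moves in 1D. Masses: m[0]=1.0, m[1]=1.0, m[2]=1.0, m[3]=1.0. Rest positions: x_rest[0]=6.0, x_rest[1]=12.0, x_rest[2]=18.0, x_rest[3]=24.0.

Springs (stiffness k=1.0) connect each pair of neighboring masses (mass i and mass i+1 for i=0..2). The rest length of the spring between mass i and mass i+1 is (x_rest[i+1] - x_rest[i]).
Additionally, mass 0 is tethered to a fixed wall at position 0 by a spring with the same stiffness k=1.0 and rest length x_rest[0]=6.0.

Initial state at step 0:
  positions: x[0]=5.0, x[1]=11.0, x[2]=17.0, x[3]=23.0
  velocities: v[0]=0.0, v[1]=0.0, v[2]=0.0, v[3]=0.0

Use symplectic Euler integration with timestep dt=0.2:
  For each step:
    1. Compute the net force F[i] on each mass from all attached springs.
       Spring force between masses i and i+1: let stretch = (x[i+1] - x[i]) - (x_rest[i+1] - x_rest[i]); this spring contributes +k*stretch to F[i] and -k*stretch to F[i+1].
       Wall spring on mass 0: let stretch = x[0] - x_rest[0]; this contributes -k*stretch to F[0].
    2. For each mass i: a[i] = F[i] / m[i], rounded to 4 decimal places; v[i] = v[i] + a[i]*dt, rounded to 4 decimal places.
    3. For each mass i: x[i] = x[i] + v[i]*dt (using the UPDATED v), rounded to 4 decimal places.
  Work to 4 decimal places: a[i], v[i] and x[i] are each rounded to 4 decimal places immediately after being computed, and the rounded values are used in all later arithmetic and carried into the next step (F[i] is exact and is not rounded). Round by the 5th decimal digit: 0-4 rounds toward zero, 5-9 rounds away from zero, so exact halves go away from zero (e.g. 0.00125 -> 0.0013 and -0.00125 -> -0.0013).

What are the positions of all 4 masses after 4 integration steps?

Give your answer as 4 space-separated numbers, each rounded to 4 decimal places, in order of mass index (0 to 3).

Step 0: x=[5.0000 11.0000 17.0000 23.0000] v=[0.0000 0.0000 0.0000 0.0000]
Step 1: x=[5.0400 11.0000 17.0000 23.0000] v=[0.2000 0.0000 0.0000 0.0000]
Step 2: x=[5.1168 11.0016 17.0000 23.0000] v=[0.3840 0.0080 0.0000 0.0000]
Step 3: x=[5.2243 11.0077 17.0001 23.0000] v=[0.5376 0.0307 0.0003 0.0000]
Step 4: x=[5.3542 11.0222 17.0005 23.0000] v=[0.6494 0.0725 0.0018 0.0000]

Answer: 5.3542 11.0222 17.0005 23.0000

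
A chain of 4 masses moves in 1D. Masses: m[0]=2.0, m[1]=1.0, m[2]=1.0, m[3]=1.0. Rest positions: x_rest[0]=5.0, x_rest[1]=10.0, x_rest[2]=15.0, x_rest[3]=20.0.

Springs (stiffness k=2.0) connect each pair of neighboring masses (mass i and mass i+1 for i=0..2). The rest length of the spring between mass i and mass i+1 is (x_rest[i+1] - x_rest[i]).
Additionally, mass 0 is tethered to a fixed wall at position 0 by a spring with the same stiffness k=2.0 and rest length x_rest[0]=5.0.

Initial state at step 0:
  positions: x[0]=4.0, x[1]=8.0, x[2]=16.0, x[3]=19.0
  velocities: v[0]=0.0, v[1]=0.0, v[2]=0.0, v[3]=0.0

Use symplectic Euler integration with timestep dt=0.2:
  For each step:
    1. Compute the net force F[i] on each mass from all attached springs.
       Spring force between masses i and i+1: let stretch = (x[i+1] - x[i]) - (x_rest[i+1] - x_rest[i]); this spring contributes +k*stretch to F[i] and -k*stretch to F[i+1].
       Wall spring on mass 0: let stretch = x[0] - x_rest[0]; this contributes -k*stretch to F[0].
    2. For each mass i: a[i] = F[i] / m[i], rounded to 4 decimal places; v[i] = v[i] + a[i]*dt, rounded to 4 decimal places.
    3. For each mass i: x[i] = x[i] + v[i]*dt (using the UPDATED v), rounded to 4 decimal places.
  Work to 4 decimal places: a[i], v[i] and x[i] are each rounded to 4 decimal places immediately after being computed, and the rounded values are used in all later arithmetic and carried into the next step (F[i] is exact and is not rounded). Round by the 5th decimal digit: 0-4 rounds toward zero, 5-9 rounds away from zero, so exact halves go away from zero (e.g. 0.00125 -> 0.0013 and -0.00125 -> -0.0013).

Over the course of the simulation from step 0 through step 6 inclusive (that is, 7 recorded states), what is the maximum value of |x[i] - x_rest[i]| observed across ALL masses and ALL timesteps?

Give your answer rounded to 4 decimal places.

Answer: 2.1731

Derivation:
Step 0: x=[4.0000 8.0000 16.0000 19.0000] v=[0.0000 0.0000 0.0000 0.0000]
Step 1: x=[4.0000 8.3200 15.6000 19.1600] v=[0.0000 1.6000 -2.0000 0.8000]
Step 2: x=[4.0128 8.8768 14.9024 19.4352] v=[0.0640 2.7840 -3.4880 1.3760]
Step 3: x=[4.0596 9.5265 14.0854 19.7478] v=[0.2342 3.2486 -4.0851 1.5629]
Step 4: x=[4.1627 10.1036 13.3567 20.0074] v=[0.5157 2.8854 -3.6437 1.2979]
Step 5: x=[4.3370 10.4657 12.8998 20.1349] v=[0.8713 1.8103 -2.2847 0.6376]
Step 6: x=[4.5829 10.5322 12.8269 20.0836] v=[1.2296 0.3325 -0.3643 -0.2564]
Max displacement = 2.1731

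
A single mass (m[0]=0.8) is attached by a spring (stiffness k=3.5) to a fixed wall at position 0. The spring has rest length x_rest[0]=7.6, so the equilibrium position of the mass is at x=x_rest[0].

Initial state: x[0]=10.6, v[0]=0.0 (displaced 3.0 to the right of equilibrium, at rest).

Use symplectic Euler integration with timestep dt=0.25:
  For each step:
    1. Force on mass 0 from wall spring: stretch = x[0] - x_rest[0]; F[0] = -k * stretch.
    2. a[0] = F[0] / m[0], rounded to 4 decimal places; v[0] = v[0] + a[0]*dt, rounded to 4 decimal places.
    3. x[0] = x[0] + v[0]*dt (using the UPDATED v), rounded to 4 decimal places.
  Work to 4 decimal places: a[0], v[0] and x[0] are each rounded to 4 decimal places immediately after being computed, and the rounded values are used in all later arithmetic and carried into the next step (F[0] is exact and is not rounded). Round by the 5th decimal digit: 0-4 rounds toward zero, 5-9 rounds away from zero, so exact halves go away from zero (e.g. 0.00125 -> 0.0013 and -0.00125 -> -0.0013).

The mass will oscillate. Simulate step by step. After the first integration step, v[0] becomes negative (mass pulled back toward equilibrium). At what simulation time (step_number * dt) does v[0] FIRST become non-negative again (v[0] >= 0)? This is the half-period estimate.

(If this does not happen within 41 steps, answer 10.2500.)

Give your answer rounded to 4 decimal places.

Step 0: x=[10.6000] v=[0.0000]
Step 1: x=[9.7797] v=[-3.2813]
Step 2: x=[8.3634] v=[-5.6654]
Step 3: x=[6.7383] v=[-6.5004]
Step 4: x=[5.3488] v=[-5.5579]
Step 5: x=[4.5749] v=[-3.0957]
Step 6: x=[4.6282] v=[0.2130]
First v>=0 after going negative at step 6, time=1.5000

Answer: 1.5000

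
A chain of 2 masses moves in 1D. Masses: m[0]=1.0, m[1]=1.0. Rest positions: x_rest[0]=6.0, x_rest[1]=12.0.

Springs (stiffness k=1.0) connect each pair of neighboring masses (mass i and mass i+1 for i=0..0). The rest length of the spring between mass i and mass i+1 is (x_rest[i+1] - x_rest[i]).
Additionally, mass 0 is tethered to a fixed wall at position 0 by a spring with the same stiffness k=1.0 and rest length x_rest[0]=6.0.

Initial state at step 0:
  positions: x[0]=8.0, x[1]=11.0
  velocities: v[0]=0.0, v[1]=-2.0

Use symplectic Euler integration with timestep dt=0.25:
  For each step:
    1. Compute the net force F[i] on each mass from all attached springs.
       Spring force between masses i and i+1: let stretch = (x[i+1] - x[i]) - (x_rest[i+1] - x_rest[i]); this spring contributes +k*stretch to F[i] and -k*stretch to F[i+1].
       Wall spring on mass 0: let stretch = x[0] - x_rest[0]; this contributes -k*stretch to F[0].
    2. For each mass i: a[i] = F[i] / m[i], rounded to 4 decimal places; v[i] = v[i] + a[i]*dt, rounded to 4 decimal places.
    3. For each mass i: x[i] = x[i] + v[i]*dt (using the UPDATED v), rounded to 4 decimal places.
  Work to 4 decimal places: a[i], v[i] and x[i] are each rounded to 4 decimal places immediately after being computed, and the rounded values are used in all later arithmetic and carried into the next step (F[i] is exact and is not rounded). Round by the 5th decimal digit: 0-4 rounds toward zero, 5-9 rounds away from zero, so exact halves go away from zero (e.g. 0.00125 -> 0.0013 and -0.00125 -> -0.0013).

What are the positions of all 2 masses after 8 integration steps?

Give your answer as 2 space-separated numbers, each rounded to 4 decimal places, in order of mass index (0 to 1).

Step 0: x=[8.0000 11.0000] v=[0.0000 -2.0000]
Step 1: x=[7.6875 10.6875] v=[-1.2500 -1.2500]
Step 2: x=[7.0820 10.5625] v=[-2.4219 -0.5000]
Step 3: x=[6.2514 10.5950] v=[-3.3223 0.1299]
Step 4: x=[5.3016 10.7310] v=[-3.7993 0.5440]
Step 5: x=[4.3598 10.9027] v=[-3.7674 0.6867]
Step 6: x=[3.5544 11.0405] v=[-3.2216 0.5510]
Step 7: x=[2.9947 11.0854] v=[-2.2387 0.1795]
Step 8: x=[2.7535 10.9996] v=[-0.9647 -0.3432]

Answer: 2.7535 10.9996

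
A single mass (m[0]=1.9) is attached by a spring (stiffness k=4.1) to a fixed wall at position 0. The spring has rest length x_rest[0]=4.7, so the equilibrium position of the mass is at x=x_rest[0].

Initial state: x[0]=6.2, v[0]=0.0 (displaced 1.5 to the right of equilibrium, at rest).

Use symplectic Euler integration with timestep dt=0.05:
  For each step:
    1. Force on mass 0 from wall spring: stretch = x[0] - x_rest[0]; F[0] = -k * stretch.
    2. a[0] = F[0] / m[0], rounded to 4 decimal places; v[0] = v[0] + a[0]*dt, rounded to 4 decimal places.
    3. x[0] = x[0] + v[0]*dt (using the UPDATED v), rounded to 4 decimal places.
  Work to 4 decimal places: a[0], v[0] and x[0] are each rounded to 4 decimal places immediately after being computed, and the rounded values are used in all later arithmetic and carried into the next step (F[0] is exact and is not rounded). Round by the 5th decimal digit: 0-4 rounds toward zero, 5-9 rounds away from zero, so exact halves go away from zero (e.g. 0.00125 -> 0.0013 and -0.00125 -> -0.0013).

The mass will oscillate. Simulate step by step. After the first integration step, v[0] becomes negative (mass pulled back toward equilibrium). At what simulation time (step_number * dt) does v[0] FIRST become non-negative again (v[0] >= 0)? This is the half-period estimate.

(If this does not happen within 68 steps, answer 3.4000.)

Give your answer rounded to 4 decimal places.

Step 0: x=[6.2000] v=[0.0000]
Step 1: x=[6.1919] v=[-0.1618]
Step 2: x=[6.1758] v=[-0.3228]
Step 3: x=[6.1517] v=[-0.4820]
Step 4: x=[6.1198] v=[-0.6386]
Step 5: x=[6.0802] v=[-0.7918]
Step 6: x=[6.0332] v=[-0.9407]
Step 7: x=[5.9790] v=[-1.0845]
Step 8: x=[5.9179] v=[-1.2225]
Step 9: x=[5.8502] v=[-1.3539]
Step 10: x=[5.7763] v=[-1.4780]
Step 11: x=[5.6966] v=[-1.5941]
Step 12: x=[5.6115] v=[-1.7016]
Step 13: x=[5.5215] v=[-1.7999]
Step 14: x=[5.4271] v=[-1.8885]
Step 15: x=[5.3288] v=[-1.9670]
Step 16: x=[5.2271] v=[-2.0348]
Step 17: x=[5.1225] v=[-2.0917]
Step 18: x=[5.0156] v=[-2.1373]
Step 19: x=[4.9070] v=[-2.1714]
Step 20: x=[4.7973] v=[-2.1937]
Step 21: x=[4.6871] v=[-2.2042]
Step 22: x=[4.5770] v=[-2.2028]
Step 23: x=[4.4675] v=[-2.1895]
Step 24: x=[4.3593] v=[-2.1644]
Step 25: x=[4.2529] v=[-2.1276]
Step 26: x=[4.1489] v=[-2.0794]
Step 27: x=[4.0479] v=[-2.0199]
Step 28: x=[3.9504] v=[-1.9495]
Step 29: x=[3.8570] v=[-1.8686]
Step 30: x=[3.7681] v=[-1.7776]
Step 31: x=[3.6842] v=[-1.6771]
Step 32: x=[3.6058] v=[-1.5675]
Step 33: x=[3.5333] v=[-1.4494]
Step 34: x=[3.4671] v=[-1.3235]
Step 35: x=[3.4076] v=[-1.1905]
Step 36: x=[3.3550] v=[-1.0511]
Step 37: x=[3.3097] v=[-0.9060]
Step 38: x=[3.2719] v=[-0.7560]
Step 39: x=[3.2418] v=[-0.6019]
Step 40: x=[3.2196] v=[-0.4446]
Step 41: x=[3.2054] v=[-0.2849]
Step 42: x=[3.1992] v=[-0.1236]
Step 43: x=[3.2011] v=[0.0383]
First v>=0 after going negative at step 43, time=2.1500

Answer: 2.1500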